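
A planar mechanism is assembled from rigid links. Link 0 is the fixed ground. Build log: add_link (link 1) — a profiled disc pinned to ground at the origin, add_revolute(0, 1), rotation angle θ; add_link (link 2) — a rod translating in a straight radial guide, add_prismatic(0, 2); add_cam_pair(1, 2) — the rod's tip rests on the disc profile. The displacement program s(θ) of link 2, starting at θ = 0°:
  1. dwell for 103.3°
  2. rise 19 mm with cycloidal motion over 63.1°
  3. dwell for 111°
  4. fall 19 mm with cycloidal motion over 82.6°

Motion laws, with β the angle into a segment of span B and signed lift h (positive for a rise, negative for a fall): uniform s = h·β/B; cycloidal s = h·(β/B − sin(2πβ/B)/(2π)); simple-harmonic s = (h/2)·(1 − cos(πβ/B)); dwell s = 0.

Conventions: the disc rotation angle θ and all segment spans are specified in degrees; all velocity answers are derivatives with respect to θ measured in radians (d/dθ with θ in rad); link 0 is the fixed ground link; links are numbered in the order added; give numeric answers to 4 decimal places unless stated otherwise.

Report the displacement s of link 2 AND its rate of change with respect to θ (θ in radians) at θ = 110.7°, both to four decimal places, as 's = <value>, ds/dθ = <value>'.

seg 1 [0°–103.3°] dwell: s stays 0.0000
seg 2 [103.3°–166.4°] cycloidal, h=19: θ=110.7° here. β=7.4, B=63.1. 19·(0.1173 − sin(2π·0.1173)/(2π)) = 0.1962 → s = 0.1962
velocity in seg [103.3°–166.4°] (cycloidal), θ in radians: β = 7.4° = 0.1292 rad, B = 63.1° = 1.1013 rad; ds/dθ = (h/B)(1 − cos(2πβ/B)) = (19/1.1013)(1 − cos(2π·0.1173)) = 4.475499 mm/rad

s = 0.1962, ds/dθ = 4.4755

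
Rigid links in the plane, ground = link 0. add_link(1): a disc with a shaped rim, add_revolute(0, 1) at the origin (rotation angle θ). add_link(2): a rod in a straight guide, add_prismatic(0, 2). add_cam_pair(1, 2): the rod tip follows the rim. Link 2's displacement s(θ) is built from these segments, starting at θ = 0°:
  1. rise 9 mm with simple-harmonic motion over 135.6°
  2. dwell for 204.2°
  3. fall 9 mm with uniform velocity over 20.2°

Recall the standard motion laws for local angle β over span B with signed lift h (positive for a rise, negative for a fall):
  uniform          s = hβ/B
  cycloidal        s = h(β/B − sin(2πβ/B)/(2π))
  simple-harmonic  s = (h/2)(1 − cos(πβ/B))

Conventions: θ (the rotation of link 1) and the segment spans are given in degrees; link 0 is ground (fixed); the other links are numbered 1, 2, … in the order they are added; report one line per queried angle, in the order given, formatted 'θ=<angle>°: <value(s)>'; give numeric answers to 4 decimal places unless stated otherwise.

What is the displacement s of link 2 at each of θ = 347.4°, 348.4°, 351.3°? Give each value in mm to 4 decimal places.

segment 1 (0° to 135.6°, simple-harmonic, h = 9) is passed completely: s = 0.0000 + (9) = 9.0000
segment 2 (135.6° to 339.8°, dwell): s unchanged at 9.0000
θ = 347.4° falls in segment 3 (339.8° to 360°, uniform, h = -9): β = 347.4 − 339.8 = 7.6°, B = 20.2°; Δs = -9·7.6/20.2 = -3.3861; s = 9.0000 − 3.3861 = 5.6139
θ = 348.4° falls in segment 3 (339.8° to 360°, uniform, h = -9): β = 348.4 − 339.8 = 8.6°, B = 20.2°; Δs = -9·8.6/20.2 = -3.8317; s = 9.0000 − 3.8317 = 5.1683
θ = 351.3° falls in segment 3 (339.8° to 360°, uniform, h = -9): β = 351.3 − 339.8 = 11.5°, B = 20.2°; Δs = -9·11.5/20.2 = -5.1238; s = 9.0000 − 5.1238 = 3.8762

θ=347.4°: 5.6139
θ=348.4°: 5.1683
θ=351.3°: 3.8762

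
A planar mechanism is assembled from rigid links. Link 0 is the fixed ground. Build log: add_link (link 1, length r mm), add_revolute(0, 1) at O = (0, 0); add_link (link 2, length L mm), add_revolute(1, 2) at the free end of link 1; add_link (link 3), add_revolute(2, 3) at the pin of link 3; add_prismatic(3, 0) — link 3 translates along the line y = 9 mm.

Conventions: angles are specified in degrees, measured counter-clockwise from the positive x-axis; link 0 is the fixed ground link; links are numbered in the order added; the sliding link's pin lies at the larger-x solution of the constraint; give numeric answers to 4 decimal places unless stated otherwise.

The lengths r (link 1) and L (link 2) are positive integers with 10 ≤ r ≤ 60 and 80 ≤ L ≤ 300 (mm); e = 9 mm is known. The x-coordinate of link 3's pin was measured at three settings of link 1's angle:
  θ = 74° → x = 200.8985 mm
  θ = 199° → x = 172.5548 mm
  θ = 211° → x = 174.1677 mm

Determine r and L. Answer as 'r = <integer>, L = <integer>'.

constraint per measurement: (x − r cos θ)² + (r sin θ − e)² = L²
subtracting the θ₁ and θ₂ equations cancels the r² and L² terms:
r = (x₁² − x₂²) / (2[(x₁cos θ₁ + e sin θ₁) − (x₂cos θ₂ + e sin θ₂)]) = 22.9999 → r = 23
L² = (x₁ − r cos θ₁)² + (r sin θ₁ − e)² = 38024.9889 → L = 195.0000 → L = 195
check at θ₃=211°: x = 174.1677 (printed 174.1677) ✓

r = 23, L = 195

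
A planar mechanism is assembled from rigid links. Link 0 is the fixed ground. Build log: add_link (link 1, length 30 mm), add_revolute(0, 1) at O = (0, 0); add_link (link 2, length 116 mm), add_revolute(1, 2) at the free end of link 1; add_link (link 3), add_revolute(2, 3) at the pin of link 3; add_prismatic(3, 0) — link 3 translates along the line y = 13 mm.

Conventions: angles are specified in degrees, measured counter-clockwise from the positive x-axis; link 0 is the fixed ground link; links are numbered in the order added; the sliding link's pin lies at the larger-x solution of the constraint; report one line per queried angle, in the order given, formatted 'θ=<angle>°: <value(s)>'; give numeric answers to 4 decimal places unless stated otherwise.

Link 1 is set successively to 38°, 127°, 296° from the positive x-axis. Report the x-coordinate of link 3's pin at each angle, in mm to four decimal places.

geometry: r = 30 mm, L = 116 mm, e = 13 mm
θ=38°: crank pin P = (r cos θ, r sin θ) = (23.640323, 18.469844)
θ=38°: h = r sin θ − e = 18.469844 − 13 = 5.469844
θ=38°: x = r cos θ + √(L² − h²) = 23.640323 + 115.870966 = 139.511289
θ=127°: crank pin P = (r cos θ, r sin θ) = (-18.054451, 23.959065)
θ=127°: h = r sin θ − e = 23.959065 − 13 = 10.959065
θ=127°: x = r cos θ + √(L² − h²) = -18.054451 + 115.481162 = 97.426712
θ=296°: crank pin P = (r cos θ, r sin θ) = (13.151134, -26.963821)
θ=296°: h = r sin θ − e = -26.963821 − 13 = -39.963821
θ=296°: x = r cos θ + √(L² − h²) = 13.151134 + 108.898544 = 122.049679

θ=38°: 139.5113
θ=127°: 97.4267
θ=296°: 122.0497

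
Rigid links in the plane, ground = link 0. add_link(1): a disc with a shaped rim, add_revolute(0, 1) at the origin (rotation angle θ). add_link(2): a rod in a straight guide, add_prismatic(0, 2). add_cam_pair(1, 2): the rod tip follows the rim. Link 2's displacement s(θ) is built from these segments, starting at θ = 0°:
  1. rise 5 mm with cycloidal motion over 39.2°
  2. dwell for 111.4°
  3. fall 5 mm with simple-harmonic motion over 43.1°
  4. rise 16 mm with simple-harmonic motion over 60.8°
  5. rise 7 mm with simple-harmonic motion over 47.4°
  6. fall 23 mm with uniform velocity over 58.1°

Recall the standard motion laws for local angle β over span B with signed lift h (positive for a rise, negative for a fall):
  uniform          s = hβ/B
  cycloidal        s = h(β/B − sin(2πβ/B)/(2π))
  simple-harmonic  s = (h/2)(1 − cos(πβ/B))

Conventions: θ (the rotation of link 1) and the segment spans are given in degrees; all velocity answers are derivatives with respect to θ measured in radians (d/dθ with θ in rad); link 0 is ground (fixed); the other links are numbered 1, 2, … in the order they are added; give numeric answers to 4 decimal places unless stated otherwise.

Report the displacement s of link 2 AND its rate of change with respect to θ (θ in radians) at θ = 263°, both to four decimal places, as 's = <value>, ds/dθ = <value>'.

segment 1 (0° to 39.2°, cycloidal, h = 5) is passed completely: s = 0.0000 + (5) = 5.0000
segment 2 (39.2° to 150.6°, dwell): s unchanged at 5.0000
segment 3 (150.6° to 193.7°, simple-harmonic, h = -5) is passed completely: s = 5.0000 + (-5) = 0.0000
segment 4 (193.7° to 254.5°, simple-harmonic, h = 16) is passed completely: s = 0.0000 + (16) = 16.0000
θ = 263° falls in segment 5 (254.5° to 301.9°, simple-harmonic, h = 7): β = 263 − 254.5 = 8.5°, B = 47.4°; Δs = 7/2·(1 − cos(π·0.1793)) = 0.5409; s = 16.0000 + 0.5409 = 16.5409
velocity in seg [254.5°–301.9°] (simple-harmonic), θ in radians: β = 8.5° = 0.1484 rad, B = 47.4° = 0.8273 rad; ds/dθ = (πh/(2B)) sin(πβ/B) = (π·7/(2·0.8273)) sin(π·0.1793) = 7.097932 mm/rad

s = 16.5409, ds/dθ = 7.0979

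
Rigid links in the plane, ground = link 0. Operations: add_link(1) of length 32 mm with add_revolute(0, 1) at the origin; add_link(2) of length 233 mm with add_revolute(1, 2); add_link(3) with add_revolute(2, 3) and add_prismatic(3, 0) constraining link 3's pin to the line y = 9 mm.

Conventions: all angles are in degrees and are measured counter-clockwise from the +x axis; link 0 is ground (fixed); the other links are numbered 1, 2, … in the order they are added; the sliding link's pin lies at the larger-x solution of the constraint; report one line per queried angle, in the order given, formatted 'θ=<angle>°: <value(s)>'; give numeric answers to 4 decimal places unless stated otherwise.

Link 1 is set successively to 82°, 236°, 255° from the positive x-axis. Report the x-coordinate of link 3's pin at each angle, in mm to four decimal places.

geometry: r = 32 mm, L = 233 mm, e = 9 mm
θ=82°: crank pin P = (r cos θ, r sin θ) = (4.453539, 31.688578)
θ=82°: h = r sin θ − e = 31.688578 − 9 = 22.688578
θ=82°: x = r cos θ + √(L² − h²) = 4.453539 + 231.892709 = 236.346248
θ=236°: crank pin P = (r cos θ, r sin θ) = (-17.894173, -26.529202)
θ=236°: h = r sin θ − e = -26.529202 − 9 = -35.529202
θ=236°: x = r cos θ + √(L² − h²) = -17.894173 + 230.275217 = 212.381045
θ=255°: crank pin P = (r cos θ, r sin θ) = (-8.282209, -30.909626)
θ=255°: h = r sin θ − e = -30.909626 − 9 = -39.909626
θ=255°: x = r cos θ + √(L² − h²) = -8.282209 + 229.556576 = 221.274367

θ=82°: 236.3462
θ=236°: 212.3810
θ=255°: 221.2744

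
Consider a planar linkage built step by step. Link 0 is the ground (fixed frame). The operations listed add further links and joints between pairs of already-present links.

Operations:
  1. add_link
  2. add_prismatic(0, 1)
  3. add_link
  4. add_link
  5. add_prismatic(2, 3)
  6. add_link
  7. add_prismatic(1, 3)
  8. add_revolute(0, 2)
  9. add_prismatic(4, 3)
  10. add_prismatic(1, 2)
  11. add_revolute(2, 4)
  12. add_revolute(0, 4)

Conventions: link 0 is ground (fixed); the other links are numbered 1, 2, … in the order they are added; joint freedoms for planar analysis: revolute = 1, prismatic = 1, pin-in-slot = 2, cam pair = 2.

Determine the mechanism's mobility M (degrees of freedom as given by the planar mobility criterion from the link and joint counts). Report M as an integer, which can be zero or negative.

link 0 = ground. State L|J1|J2 = 1|0|0
+link1  2|0|0
P(0,1) f=1→J1  2|1|0
+link2  3|1|0
+link3  4|1|0
P(2,3) f=1→J1  4|2|0
+link4  5|2|0
P(1,3) f=1→J1  5|3|0
R(0,2) f=1→J1  5|4|0
P(4,3) f=1→J1  5|5|0
P(1,2) f=1→J1  5|6|0
R(2,4) f=1→J1  5|7|0
R(0,4) f=1→J1  5|8|0
M = 3(5−1)−2·8−0 = 12−16−0 = -4

M = -4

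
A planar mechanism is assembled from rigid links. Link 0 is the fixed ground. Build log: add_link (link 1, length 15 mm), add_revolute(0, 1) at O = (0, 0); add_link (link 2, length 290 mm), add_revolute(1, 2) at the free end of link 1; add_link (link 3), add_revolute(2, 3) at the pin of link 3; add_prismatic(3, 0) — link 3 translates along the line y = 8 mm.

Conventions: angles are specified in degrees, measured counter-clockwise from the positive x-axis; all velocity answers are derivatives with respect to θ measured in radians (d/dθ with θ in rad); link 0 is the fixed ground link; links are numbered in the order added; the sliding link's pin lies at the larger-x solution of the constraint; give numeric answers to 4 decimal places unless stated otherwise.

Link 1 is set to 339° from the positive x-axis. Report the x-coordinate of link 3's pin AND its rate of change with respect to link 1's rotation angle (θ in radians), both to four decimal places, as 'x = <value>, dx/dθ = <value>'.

geometry: r = 15 mm, L = 290 mm, e = 8 mm
crank pin P = (r cos θ, r sin θ) = (14.003706, -5.375519)
h = r sin θ − e = -5.375519 − 8 = -13.375519
x = r cos θ + √(L² − h²) = 14.003706 + 289.691380 = 303.695086
dx/dθ = −r sin θ − h·r cos θ/√(L² − h²) (θ in radians; h = -13.375519) = 6.022093

x = 303.6951, dx/dθ = 6.0221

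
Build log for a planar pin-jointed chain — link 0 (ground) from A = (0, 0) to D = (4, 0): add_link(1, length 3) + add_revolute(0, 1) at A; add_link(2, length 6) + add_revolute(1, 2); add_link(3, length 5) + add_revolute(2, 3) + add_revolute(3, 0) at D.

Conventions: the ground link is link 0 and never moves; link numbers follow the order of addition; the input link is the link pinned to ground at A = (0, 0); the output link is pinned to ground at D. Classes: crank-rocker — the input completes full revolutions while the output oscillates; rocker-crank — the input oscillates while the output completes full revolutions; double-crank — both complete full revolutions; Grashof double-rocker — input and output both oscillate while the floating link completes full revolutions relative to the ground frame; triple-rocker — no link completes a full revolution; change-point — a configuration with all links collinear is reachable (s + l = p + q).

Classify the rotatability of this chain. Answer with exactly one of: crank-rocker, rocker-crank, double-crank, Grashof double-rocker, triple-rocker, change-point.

lengths: ground=4, input=3, coupler=6, output=5
sorted: s=3 (shortest), l=6 (longest), p+q=9
s + l = 9 vs p + q = 9
s + l = p + q → change-point (collinear configuration reachable)

change-point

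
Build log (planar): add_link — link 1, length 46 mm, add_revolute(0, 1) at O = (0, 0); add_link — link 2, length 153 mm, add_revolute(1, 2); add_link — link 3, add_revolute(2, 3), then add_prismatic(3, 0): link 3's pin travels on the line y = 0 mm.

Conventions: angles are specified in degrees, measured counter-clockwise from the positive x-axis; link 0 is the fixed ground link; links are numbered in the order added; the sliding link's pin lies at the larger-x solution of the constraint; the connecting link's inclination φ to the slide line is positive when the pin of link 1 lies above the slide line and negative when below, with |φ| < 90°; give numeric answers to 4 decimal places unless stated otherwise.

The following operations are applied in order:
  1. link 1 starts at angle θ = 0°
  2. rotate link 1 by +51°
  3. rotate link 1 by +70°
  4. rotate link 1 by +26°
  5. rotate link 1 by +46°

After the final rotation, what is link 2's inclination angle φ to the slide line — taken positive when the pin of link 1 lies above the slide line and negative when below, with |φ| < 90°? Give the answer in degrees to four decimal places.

geometry: r = 46 mm, L = 153 mm, e = 0 mm; θ starts at 0°
rotate link 1 by +51°: θ ← 0° +51° = 51°
rotate link 1 by +70°: θ ← 51° +70° = 121°
rotate link 1 by +26°: θ ← 121° +26° = 147°
rotate link 1 by +46°: θ ← 147° +46° = 193°
h = r sin θ − e = -10.347748 − 0 = -10.347748
sin φ = h / L = -10.347748 / 153 = -0.06763234
φ = arcsin(-0.06763234) = -3.878008°

-3.8780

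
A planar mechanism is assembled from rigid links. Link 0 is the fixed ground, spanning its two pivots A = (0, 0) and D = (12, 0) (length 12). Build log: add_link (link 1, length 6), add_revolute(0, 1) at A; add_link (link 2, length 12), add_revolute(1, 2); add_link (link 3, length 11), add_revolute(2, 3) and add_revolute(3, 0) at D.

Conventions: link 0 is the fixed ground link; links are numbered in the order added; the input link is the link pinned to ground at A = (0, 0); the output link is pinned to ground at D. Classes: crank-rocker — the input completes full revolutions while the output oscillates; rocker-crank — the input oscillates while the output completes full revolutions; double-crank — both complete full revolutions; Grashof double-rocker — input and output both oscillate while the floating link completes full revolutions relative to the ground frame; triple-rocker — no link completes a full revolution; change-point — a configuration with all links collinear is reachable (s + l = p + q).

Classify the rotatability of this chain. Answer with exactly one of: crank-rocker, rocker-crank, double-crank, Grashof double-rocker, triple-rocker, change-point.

lengths: ground=12, input=6, coupler=12, output=11
sorted: s=6 (shortest), l=12 (longest), p+q=23
s + l = 18 vs p + q = 23
s + l < p + q (Grashof) with shortest = input link → crank-rocker

crank-rocker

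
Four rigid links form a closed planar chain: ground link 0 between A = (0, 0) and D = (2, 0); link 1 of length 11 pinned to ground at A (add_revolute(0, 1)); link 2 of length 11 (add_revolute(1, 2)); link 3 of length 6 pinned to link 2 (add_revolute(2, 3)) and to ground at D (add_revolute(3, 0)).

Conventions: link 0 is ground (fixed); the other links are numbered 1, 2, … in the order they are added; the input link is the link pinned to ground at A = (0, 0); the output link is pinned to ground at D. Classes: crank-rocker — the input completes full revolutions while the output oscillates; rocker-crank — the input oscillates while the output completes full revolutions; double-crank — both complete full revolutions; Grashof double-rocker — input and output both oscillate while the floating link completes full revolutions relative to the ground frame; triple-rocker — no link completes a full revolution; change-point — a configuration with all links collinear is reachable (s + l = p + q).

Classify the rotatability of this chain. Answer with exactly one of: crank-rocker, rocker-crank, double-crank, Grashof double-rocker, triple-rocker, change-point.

lengths: ground=2, input=11, coupler=11, output=6
sorted: s=2 (shortest), l=11 (longest), p+q=17
s + l = 13 vs p + q = 17
s + l < p + q (Grashof) with shortest = ground link → double-crank

double-crank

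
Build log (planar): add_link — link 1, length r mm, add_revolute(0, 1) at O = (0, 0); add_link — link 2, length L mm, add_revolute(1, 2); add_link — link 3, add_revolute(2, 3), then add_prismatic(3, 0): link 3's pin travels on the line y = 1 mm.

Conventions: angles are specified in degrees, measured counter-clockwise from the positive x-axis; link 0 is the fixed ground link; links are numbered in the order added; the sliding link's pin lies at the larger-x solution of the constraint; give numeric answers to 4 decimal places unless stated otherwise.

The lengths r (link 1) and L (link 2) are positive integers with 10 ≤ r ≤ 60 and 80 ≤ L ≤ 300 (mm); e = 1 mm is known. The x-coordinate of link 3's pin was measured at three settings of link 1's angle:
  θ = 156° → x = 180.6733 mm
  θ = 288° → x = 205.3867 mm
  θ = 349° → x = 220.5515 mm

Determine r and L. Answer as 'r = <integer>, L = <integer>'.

constraint per measurement: (x − r cos θ)² + (r sin θ − e)² = L²
subtracting the θ₁ and θ₂ equations cancels the r² and L² terms:
r = (x₁² − x₂²) / (2[(x₁cos θ₁ + e sin θ₁) − (x₂cos θ₂ + e sin θ₂)]) = 21.0000 → r = 21
L² = (x₁ − r cos θ₁)² + (r sin θ₁ − e)² = 39999.9958 → L = 200.0000 → L = 200
check at θ₃=349°: x = 220.5515 (printed 220.5515) ✓

r = 21, L = 200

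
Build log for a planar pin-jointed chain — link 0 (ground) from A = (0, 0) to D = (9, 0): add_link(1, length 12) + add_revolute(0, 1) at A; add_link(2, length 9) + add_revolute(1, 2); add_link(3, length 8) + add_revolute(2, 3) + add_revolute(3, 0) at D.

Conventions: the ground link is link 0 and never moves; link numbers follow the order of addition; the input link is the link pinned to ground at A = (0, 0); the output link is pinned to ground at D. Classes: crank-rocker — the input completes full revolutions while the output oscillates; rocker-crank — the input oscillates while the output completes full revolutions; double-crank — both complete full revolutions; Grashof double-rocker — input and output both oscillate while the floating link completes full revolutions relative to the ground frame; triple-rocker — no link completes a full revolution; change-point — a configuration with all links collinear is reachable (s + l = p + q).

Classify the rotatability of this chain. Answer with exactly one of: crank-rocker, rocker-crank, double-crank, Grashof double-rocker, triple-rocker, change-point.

lengths: ground=9, input=12, coupler=9, output=8
sorted: s=8 (shortest), l=12 (longest), p+q=18
s + l = 20 vs p + q = 18
s + l > p + q → non-Grashof → no link fully rotates → triple-rocker

triple-rocker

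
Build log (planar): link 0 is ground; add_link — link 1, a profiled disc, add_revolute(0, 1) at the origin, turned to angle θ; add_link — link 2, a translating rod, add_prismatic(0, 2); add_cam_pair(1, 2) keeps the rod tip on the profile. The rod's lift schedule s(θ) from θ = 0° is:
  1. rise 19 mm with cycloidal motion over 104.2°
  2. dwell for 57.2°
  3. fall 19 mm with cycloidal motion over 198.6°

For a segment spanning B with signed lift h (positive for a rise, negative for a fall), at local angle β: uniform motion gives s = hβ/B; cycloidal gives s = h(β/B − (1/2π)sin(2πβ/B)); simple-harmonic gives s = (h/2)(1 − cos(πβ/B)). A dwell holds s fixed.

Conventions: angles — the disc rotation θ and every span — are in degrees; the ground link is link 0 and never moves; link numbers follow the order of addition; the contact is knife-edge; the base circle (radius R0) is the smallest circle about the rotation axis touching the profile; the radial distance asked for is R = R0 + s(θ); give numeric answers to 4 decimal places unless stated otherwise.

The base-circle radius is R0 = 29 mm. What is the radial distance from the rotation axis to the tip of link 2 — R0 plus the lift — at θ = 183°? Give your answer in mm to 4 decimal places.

seg 1 [0°–104.2°] cycloidal, h=19: full span → s += 19 → s = 19.0000
seg 2 [104.2°–161.4°] dwell: s stays 19.0000
seg 3 [161.4°–360°] cycloidal, h=-19: θ=183° here. β=21.6, B=198.6. -19·(0.1088 − sin(2π·0.1088)/(2π)) = -0.1571 → s = 18.8429
R = R0 + s = 29 + 18.8429 = 47.8429

47.8429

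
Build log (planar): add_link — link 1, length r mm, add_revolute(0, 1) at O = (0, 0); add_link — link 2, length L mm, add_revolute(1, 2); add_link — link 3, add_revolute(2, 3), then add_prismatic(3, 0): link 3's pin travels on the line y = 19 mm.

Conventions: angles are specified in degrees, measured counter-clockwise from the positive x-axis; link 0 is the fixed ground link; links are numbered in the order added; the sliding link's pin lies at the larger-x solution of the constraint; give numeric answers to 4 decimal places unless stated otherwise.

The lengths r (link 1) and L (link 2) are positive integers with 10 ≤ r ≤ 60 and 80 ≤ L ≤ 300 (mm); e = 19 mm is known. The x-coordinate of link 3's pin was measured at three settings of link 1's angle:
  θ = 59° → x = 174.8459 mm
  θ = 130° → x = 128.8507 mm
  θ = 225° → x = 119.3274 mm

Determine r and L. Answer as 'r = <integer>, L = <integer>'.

constraint per measurement: (x − r cos θ)² + (r sin θ − e)² = L²
subtracting the θ₁ and θ₂ equations cancels the r² and L² terms:
r = (x₁² − x₂²) / (2[(x₁cos θ₁ + e sin θ₁) − (x₂cos θ₂ + e sin θ₂)]) = 40.0000 → r = 40
L² = (x₁ − r cos θ₁)² + (r sin θ₁ − e)² = 24025.0108 → L = 155.0000 → L = 155
check at θ₃=225°: x = 119.3274 (printed 119.3274) ✓

r = 40, L = 155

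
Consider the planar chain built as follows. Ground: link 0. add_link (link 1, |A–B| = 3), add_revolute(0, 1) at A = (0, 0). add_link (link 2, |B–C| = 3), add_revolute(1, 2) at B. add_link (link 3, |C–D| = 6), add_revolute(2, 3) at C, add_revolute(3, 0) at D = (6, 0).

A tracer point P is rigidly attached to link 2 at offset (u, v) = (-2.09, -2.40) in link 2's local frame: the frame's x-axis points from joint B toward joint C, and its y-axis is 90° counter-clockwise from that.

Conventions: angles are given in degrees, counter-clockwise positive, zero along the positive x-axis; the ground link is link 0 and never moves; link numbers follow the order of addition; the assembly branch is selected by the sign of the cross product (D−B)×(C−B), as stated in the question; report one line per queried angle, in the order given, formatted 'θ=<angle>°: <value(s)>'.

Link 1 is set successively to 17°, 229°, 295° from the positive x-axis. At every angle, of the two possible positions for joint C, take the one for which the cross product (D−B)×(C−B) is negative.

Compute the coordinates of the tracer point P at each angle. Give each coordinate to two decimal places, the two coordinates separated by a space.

A=(0,0), D=(6.00,0)
θ=17°: B = A + 3.00·(cos17°, sin17°) = (2.8689, 0.8771)
θ=17°: |BD| = 3.2516
θ=17°: circle(B,3.00) ∩ circle(D,6.00): a=-2.5260, h=1.6185
θ=17°:   candidates: C₊=(0.8732,3.1170) cross=5.263; C₋=(0.0000,-0.0000) cross=-5.263
θ=17°:   branch - wants cross < 0 → take C=(0.0000,-0.0000) (cross=-5.263)
θ=17°: ex = (C−B)/|BC| = (-0.9563,-0.2924); ey = (0.2924,-0.9563)
θ=17°: P = B + -2.09·ex + -2.40·ey = (4.1659,3.7833)
θ=229°: B = A + 3.00·(cos229°, sin229°) = (-1.9682, -2.2641)
θ=229°: |BD| = 8.2836
θ=229°: circle(B,3.00) ∩ circle(D,6.00): a=2.5121, h=1.6400
θ=229°:   candidates: C₊=(-0.0000,0.0000) cross=13.585; C₋=(0.8965,-3.1550) cross=-13.585
θ=229°:   branch - wants cross < 0 → take C=(0.8965,-3.1550) (cross=-13.585)
θ=229°: ex = (C−B)/|BC| = (0.9549,-0.2970); ey = (0.2970,0.9549)
θ=229°: P = B + -2.09·ex + -2.40·ey = (-4.6766,-3.9352)
θ=295°: B = A + 3.00·(cos295°, sin295°) = (1.2679, -2.7189)
θ=295°: |BD| = 5.4576
θ=295°: circle(B,3.00) ∩ circle(D,6.00): a=0.2552, h=2.9891
θ=295°:   candidates: C₊=(0.0000,0.0000) cross=16.314; C₋=(2.9783,-5.1836) cross=-16.314
θ=295°:   branch - wants cross < 0 → take C=(2.9783,-5.1836) (cross=-16.314)
θ=295°: ex = (C−B)/|BC| = (0.5701,-0.8215); ey = (0.8215,0.5701)
θ=295°: P = B + -2.09·ex + -2.40·ey = (-1.8955,-2.3702)

θ=17°: 4.17 3.78
θ=229°: -4.68 -3.94
θ=295°: -1.90 -2.37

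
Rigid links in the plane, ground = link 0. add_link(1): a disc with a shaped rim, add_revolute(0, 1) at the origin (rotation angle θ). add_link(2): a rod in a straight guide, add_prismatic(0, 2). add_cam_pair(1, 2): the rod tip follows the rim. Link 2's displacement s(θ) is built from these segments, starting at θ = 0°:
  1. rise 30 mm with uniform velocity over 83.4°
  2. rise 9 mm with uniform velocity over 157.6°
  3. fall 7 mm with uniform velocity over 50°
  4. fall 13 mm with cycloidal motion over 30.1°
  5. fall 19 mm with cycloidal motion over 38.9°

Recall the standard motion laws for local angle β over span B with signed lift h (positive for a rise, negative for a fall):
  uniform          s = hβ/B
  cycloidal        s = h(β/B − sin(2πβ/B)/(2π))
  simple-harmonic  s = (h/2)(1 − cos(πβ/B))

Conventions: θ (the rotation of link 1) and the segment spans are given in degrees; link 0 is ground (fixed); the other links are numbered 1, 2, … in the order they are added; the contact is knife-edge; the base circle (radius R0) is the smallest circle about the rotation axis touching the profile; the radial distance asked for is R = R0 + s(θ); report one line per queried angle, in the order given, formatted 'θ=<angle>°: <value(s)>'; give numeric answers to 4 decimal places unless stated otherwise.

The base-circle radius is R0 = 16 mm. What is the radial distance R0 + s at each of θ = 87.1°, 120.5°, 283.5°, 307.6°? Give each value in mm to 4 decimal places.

segment 1 (0° to 83.4°, uniform, h = 30) is passed completely: s = 0.0000 + (30) = 30.0000
θ = 87.1° falls in segment 2 (83.4° to 241°, uniform, h = 9): β = 87.1 − 83.4 = 3.7°, B = 157.6°; Δs = 9·3.7/157.6 = 0.2113; s = 30.0000 + 0.2113 = 30.2113
θ = 120.5° falls in segment 2 (83.4° to 241°, uniform, h = 9): β = 120.5 − 83.4 = 37.1°, B = 157.6°; Δs = 9·37.1/157.6 = 2.1187; s = 30.0000 + 2.1187 = 32.1187
segment 2 (83.4° to 241°, uniform, h = 9) is passed completely: s = 30.0000 + (9) = 39.0000
θ = 283.5° falls in segment 3 (241° to 291°, uniform, h = -7): β = 283.5 − 241 = 42.5°, B = 50°; Δs = -7·42.5/50 = -5.9500; s = 39.0000 − 5.9500 = 33.0500
segment 3 (241° to 291°, uniform, h = -7) is passed completely: s = 39.0000 + (-7) = 32.0000
θ = 307.6° falls in segment 4 (291° to 321.1°, cycloidal, h = -13): β = 307.6 − 291 = 16.6°, B = 30.1°; Δs = -13·(0.5515 − sin(2π·0.5515)/(2π)) = -7.8273; s = 32.0000 − 7.8273 = 24.1727
θ=87.1°: R = R0 + s = 16 + 30.2113 = 46.2113
θ=120.5°: R = R0 + s = 16 + 32.1187 = 48.1187
θ=283.5°: R = R0 + s = 16 + 33.0500 = 49.0500
θ=307.6°: R = R0 + s = 16 + 24.1727 = 40.1727

θ=87.1°: 46.2113
θ=120.5°: 48.1187
θ=283.5°: 49.0500
θ=307.6°: 40.1727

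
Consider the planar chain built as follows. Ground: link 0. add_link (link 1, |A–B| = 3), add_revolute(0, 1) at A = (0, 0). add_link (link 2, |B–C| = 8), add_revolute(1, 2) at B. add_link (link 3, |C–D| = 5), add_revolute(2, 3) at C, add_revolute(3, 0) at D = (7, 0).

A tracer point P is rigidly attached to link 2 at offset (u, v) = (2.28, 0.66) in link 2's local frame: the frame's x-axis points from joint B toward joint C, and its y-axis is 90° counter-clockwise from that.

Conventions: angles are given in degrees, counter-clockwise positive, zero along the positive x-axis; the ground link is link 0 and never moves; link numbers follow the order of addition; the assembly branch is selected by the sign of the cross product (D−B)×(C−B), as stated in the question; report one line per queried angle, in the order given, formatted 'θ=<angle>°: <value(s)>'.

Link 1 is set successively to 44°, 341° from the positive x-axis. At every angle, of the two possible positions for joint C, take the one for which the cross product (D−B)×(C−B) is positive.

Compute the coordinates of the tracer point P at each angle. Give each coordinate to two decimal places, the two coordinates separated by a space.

A=(0,0), D=(7.00,0)
θ=44°: B = A + 3.00·(cos44°, sin44°) = (2.1580, 2.0840)
θ=44°: |BD| = 5.2714
θ=44°: circle(B,8.00) ∩ circle(D,5.00): a=6.3349, h=4.8856
θ=44°:   candidates: C₊=(9.9083,4.0672) cross=25.754; C₋=(6.0454,-4.9080) cross=-25.754
θ=44°:   branch + wants cross > 0 → take C=(9.9083,4.0672) (cross=25.754)
θ=44°: ex = (C−B)/|BC| = (0.9688,0.2479); ey = (-0.2479,0.9688)
θ=44°: P = B + 2.28·ex + 0.66·ey = (4.2032,3.2886)
θ=341°: B = A + 3.00·(cos341°, sin341°) = (2.8366, -0.9767)
θ=341°: |BD| = 4.2765
θ=341°: circle(B,8.00) ∩ circle(D,5.00): a=6.6981, h=4.3745
θ=341°:   candidates: C₊=(8.3585,4.8119) cross=18.707; C₋=(10.3567,-3.7058) cross=-18.707
θ=341°:   branch + wants cross > 0 → take C=(8.3585,4.8119) (cross=18.707)
θ=341°: ex = (C−B)/|BC| = (0.6902,0.7236); ey = (-0.7236,0.6902)
θ=341°: P = B + 2.28·ex + 0.66·ey = (3.9328,1.1286)

θ=44°: 4.20 3.29
θ=341°: 3.93 1.13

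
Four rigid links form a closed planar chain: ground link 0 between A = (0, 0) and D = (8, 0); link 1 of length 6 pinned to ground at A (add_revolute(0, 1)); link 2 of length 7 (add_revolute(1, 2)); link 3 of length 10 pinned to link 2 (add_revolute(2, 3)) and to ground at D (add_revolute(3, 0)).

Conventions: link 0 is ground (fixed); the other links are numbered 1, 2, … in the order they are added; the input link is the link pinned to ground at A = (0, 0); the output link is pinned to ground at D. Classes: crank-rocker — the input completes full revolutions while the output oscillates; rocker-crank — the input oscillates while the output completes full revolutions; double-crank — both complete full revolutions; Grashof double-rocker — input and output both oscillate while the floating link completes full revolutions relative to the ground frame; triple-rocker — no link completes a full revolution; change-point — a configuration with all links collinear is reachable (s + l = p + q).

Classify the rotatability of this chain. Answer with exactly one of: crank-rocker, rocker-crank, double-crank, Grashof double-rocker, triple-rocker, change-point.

lengths: ground=8, input=6, coupler=7, output=10
sorted: s=6 (shortest), l=10 (longest), p+q=15
s + l = 16 vs p + q = 15
s + l > p + q → non-Grashof → no link fully rotates → triple-rocker

triple-rocker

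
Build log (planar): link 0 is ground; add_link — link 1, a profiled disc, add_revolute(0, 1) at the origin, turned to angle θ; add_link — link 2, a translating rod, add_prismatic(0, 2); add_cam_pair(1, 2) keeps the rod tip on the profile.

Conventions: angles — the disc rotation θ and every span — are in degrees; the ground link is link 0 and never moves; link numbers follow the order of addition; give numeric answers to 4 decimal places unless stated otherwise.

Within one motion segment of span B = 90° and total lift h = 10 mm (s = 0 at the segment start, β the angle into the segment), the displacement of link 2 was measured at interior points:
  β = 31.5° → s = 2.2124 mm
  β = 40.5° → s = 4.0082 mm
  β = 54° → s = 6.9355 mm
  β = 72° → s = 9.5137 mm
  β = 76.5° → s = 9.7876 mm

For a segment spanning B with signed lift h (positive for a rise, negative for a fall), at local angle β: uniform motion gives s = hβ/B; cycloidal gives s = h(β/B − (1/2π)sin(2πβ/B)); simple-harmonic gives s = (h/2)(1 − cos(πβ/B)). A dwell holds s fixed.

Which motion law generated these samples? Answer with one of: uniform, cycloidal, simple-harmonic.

candidates at β/B = r: uniform s = h·r (linear in β); cycloidal s = h·(r − sin(2πr)/(2π)); simple-harmonic s = (h/2)(1 − cos(πr))
β=31.5°: printed 2.2124 | uniform 3.5000, cycloidal 2.2124, simple-harmonic 2.7300
β=40.5°: printed 4.0082 | uniform 4.5000, cycloidal 4.0082, simple-harmonic 4.2178
β=54°: printed 6.9355 | uniform 6.0000, cycloidal 6.9355, simple-harmonic 6.5451
β=72°: printed 9.5137 | uniform 8.0000, cycloidal 9.5137, simple-harmonic 9.0451
β=76.5°: printed 9.7876 | uniform 8.5000, cycloidal 9.7876, simple-harmonic 9.4550
only one law matches every sample → cycloidal

cycloidal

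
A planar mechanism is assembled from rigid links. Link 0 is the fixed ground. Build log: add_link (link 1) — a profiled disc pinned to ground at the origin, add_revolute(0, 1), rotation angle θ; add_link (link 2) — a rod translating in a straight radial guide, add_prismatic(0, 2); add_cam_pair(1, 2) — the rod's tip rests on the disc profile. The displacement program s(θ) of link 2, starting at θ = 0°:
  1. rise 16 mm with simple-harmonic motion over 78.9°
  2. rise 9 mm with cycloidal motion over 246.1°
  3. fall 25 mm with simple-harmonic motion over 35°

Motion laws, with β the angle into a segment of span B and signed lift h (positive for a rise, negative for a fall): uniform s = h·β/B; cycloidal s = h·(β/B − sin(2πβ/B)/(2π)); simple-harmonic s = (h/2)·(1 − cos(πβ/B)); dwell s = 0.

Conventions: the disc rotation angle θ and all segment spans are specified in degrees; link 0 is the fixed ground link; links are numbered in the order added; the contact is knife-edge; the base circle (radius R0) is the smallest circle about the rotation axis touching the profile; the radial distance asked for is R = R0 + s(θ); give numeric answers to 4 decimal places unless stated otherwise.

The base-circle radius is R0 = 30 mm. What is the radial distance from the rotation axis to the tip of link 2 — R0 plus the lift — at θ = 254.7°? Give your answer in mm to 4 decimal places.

seg 1 [0°–78.9°] simple-harmonic, h=16: full span → s += 16 → s = 16.0000
seg 2 [78.9°–325°] cycloidal, h=9: θ=254.7° here. β=175.8, B=246.1. 9·(0.7143 − sin(2π·0.7143)/(2π)) = 7.8257 → s = 23.8257
R = R0 + s = 30 + 23.8257 = 53.8257

53.8257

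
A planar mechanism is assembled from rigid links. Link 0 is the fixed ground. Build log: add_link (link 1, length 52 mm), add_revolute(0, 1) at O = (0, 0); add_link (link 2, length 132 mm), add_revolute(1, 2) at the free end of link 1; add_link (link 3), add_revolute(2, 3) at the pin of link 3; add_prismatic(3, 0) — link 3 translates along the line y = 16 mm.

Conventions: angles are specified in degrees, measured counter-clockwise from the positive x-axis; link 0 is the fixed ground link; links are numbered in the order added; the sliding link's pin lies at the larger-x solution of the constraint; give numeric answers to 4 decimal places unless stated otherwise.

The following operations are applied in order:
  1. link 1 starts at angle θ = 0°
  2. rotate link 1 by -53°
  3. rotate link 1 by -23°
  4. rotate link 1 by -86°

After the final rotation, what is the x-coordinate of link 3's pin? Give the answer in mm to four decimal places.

geometry: r = 52 mm, L = 132 mm, e = 16 mm; θ starts at 0°
rotate link 1 by -53°: θ ← 0° -53° = -53°
rotate link 1 by -23°: θ ← -53° -23° = -76°
rotate link 1 by -86°: θ ← -76° -86° = -162°
crank pin P = (r cos θ, r sin θ) = (-49.454939, -16.068884)
h = r sin θ − e = -16.068884 − 16 = -32.068884
x = r cos θ + √(L² − h²) = -49.454939 + 128.045253 = 78.590314

78.5903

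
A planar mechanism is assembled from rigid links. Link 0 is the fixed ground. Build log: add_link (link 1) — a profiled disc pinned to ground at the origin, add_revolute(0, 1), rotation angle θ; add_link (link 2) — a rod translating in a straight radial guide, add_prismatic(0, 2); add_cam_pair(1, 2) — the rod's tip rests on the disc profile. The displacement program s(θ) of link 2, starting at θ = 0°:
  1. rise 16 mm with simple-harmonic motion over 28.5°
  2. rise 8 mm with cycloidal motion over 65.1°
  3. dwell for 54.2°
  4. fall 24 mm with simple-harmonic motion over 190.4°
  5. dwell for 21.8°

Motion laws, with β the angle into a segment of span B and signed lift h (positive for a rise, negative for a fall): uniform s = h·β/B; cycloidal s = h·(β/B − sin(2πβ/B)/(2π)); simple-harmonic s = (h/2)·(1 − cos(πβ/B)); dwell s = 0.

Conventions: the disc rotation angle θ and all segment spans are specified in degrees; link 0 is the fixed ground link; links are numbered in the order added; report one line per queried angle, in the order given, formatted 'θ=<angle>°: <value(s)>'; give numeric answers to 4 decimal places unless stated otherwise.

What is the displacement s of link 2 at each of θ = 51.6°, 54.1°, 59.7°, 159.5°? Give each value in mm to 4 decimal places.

seg 1 [0°–28.5°] simple-harmonic, h=16: full span → s += 16 → s = 16.0000
seg 2 [28.5°–93.6°] cycloidal, h=8: θ=51.6° here. β=23.1, B=65.1. 8·(0.3548 − sin(2π·0.3548)/(2π)) = 1.8319 → s = 17.8319
seg 2 [28.5°–93.6°] cycloidal, h=8: θ=54.1° here. β=25.6, B=65.1. 8·(0.3932 − sin(2π·0.3932)/(2π)) = 2.3545 → s = 18.3545
seg 2 [28.5°–93.6°] cycloidal, h=8: θ=59.7° here. β=31.2, B=65.1. 8·(0.4793 − sin(2π·0.4793)/(2π)) = 3.6687 → s = 19.6687
seg 2 [28.5°–93.6°] cycloidal, h=8: full span → s += 8 → s = 24.0000
seg 3 [93.6°–147.8°] dwell: s stays 24.0000
seg 4 [147.8°–338.2°] simple-harmonic, h=-24: θ=159.5° here. β=11.7, B=190.4. -24/2·(1 − cos(π·0.0614)) = -0.2229 → s = 23.7771

θ=51.6°: 17.8319
θ=54.1°: 18.3545
θ=59.7°: 19.6687
θ=159.5°: 23.7771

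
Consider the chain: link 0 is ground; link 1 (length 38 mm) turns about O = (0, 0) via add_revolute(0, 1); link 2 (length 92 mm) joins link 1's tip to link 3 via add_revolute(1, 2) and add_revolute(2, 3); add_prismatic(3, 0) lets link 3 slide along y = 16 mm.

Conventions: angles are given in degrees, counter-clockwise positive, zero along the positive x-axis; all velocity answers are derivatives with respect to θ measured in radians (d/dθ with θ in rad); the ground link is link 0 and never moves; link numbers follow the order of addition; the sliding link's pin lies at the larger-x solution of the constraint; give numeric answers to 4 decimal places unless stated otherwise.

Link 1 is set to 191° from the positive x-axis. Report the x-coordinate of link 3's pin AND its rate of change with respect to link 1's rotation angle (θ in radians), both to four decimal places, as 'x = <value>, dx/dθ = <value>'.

geometry: r = 38 mm, L = 92 mm, e = 16 mm
crank pin P = (r cos θ, r sin θ) = (-37.301833, -7.250742)
h = r sin θ − e = -7.250742 − 16 = -23.250742
x = r cos θ + √(L² − h²) = -37.301833 + 89.013499 = 51.711666
dx/dθ = −r sin θ − h·r cos θ/√(L² − h²) (θ in radians; h = -23.250742) = -2.492671

x = 51.7117, dx/dθ = -2.4927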